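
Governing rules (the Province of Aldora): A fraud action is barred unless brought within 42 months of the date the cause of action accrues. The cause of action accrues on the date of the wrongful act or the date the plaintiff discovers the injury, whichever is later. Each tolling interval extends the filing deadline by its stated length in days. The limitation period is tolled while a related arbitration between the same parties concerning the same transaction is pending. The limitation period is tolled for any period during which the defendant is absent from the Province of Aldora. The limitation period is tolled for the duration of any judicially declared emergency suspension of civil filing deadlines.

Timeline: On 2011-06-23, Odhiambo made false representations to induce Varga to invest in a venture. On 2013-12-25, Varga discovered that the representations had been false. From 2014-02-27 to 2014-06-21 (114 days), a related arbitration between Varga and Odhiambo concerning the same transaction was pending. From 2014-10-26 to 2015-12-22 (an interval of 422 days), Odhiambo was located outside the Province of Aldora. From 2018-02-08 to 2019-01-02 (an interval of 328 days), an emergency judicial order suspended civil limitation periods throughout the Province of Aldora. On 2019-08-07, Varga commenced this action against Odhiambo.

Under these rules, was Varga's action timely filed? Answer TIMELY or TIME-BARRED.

Because discovery on 2013-12-25 post-dates the 2011-06-23 act, accrual under the later-of rule falls on 2013-12-25.
42 months from 2013-12-25 is 2017-06-25.
Because the pending related arbitration ran from 2014-02-27 to 2014-06-21, the deadline is extended by 114 days to 2017-10-17.
The period was tolled for 422 days by the defendant's absence from the jurisdiction (2014-10-26 to 2015-12-22), pushing the deadline to 2018-12-13.
Because the emergency suspension of filing deadlines ran from 2018-02-08 to 2019-01-02, the deadline is extended by 328 days to 2019-11-06.
Varga filed on 2019-08-07, before the 2019-11-06 deadline, so the action is timely.

TIMELY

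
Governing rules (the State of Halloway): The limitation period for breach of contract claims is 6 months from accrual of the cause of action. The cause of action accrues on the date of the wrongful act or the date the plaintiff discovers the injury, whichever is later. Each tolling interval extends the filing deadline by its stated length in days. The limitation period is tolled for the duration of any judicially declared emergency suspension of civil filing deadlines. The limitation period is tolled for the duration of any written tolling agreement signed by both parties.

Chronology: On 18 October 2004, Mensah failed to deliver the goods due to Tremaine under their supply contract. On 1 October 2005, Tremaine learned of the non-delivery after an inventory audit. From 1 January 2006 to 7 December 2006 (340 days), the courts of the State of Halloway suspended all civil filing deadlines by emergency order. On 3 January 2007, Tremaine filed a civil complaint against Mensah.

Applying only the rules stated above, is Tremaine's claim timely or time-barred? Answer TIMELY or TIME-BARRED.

Taking the later of the act (18 October 2004) and discovery (1 October 2005), the claim accrued on 1 October 2005.
6 months from 1 October 2005 is 1 April 2006.
The period was tolled for 340 days by the emergency suspension of filing deadlines (1 January 2006 to 7 December 2006), pushing the deadline to 7 March 2007.
The 3 January 2007 filing precedes the 7 March 2007 deadline; the claim is timely.

TIMELY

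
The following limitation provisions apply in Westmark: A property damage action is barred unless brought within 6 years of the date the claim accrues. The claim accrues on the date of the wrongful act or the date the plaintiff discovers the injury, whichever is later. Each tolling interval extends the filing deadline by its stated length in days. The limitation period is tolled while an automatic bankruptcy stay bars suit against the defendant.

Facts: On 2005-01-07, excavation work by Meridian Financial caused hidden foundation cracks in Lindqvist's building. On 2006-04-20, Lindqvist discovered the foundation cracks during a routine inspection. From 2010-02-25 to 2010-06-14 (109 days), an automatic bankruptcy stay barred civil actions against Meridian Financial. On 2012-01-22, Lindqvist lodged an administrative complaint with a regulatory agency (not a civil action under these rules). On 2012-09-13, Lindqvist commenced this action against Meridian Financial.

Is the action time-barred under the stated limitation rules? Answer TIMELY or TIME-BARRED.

Taking the later of the act (2005-01-07) and discovery (2006-04-20), the claim accrued on 2006-04-20.
The untolled deadline — 6 years after 2006-04-20 — is 2012-04-20.
The automatic bankruptcy stay from 2010-02-25 to 2010-06-14 tolled the period for 109 days, extending the deadline to 2012-08-07.
Nothing else in the chronology tolls or restarts the period.
Filing on 2012-09-13 missed the 2012-08-07 deadline — the action is time-barred.

TIME-BARRED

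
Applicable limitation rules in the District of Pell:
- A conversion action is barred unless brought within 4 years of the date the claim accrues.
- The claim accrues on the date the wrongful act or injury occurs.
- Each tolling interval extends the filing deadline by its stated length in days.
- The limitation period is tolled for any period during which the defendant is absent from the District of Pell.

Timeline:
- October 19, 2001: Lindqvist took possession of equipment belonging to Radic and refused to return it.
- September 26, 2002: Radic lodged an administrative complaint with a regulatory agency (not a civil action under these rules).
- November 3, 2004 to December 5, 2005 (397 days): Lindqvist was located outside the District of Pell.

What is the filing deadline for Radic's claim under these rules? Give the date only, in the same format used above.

November 20, 2006

The claim accrued on October 19, 2001, the date of the act.
Adding the 4 years base period to October 19, 2001 gives a deadline of October 19, 2005, before any tolling.
Because the defendant's absence from the jurisdiction ran from November 3, 2004 to December 5, 2005, the deadline is extended by 397 days to November 20, 2006.
None of the other events listed affects the running of the period under the stated rules.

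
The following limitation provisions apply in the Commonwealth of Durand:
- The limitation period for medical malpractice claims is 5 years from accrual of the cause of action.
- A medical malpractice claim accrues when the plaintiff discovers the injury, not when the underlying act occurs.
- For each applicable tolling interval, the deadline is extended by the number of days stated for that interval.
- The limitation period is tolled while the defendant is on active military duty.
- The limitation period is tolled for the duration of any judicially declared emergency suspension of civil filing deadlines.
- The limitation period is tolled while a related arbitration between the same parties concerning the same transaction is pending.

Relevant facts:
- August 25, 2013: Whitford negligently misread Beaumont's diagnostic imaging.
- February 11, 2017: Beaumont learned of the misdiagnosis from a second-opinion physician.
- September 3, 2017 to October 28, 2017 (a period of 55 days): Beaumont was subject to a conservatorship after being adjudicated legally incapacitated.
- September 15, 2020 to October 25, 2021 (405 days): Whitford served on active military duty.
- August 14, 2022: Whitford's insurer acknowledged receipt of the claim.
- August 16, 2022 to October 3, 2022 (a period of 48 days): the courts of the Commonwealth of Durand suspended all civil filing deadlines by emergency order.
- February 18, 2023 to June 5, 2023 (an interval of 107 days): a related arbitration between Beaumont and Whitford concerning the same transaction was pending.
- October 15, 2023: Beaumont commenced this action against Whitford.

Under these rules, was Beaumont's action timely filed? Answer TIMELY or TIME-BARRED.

TIME-BARRED

Accrual is tied to discovery, so the period began on February 11, 2017 rather than on August 25, 2013 when the act occurred.
Adding the 5 years base period to February 11, 2017 gives a deadline of February 11, 2022, before any tolling.
The period was tolled for 405 days by the defendant's active military service (September 15, 2020 to October 25, 2021), pushing the deadline to March 23, 2023.
The emergency suspension of filing deadlines from August 16, 2022 to October 3, 2022 tolled the period for 48 days, extending the deadline to May 10, 2023.
The period was tolled for 107 days by the pending related arbitration (February 18, 2023 to June 5, 2023), pushing the deadline to August 25, 2023.
Although the plaintiff's incapacity ran from September 3, 2017 to October 28, 2017, the stated rules do not make that a tolling event, so it is disregarded.
The other events in the timeline have no effect on the limitation period under the stated rules.
Filing on October 15, 2023 missed the August 25, 2023 deadline — the action is time-barred.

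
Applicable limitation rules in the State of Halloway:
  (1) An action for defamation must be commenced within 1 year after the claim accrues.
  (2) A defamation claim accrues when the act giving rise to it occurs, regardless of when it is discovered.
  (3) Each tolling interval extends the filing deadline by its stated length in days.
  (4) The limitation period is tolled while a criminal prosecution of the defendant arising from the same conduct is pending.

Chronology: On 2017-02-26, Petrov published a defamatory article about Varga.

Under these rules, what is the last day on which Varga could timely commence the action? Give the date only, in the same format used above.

2018-02-26

The claim accrued on 2017-02-26, when the wrongful act occurred.
The untolled deadline — 1 year after 2017-02-26 — is 2018-02-26.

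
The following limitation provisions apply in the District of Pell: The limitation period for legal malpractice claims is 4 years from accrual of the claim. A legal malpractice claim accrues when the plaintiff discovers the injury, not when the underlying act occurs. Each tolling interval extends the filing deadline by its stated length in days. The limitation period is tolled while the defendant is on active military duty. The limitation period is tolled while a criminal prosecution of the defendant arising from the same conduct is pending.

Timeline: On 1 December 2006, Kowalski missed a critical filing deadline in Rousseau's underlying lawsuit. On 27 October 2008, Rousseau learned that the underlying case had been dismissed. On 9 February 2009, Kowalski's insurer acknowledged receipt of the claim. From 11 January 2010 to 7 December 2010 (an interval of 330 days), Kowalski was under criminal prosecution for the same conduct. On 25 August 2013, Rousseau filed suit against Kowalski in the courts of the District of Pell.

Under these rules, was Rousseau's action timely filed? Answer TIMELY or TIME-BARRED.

The claim did not accrue until Rousseau discovered the injury on 27 October 2008; the 1 December 2006 act date does not start the clock under the stated rule.
The untolled deadline — 4 years after 27 October 2008 — is 27 October 2012.
The pending criminal prosecution from 11 January 2010 to 7 December 2010 tolled the period for 330 days, extending the deadline to 22 September 2013.
None of the other events listed affects the running of the period under the stated rules.
Rousseau filed on 25 August 2013, before the 22 September 2013 deadline, so the action is timely.

TIMELY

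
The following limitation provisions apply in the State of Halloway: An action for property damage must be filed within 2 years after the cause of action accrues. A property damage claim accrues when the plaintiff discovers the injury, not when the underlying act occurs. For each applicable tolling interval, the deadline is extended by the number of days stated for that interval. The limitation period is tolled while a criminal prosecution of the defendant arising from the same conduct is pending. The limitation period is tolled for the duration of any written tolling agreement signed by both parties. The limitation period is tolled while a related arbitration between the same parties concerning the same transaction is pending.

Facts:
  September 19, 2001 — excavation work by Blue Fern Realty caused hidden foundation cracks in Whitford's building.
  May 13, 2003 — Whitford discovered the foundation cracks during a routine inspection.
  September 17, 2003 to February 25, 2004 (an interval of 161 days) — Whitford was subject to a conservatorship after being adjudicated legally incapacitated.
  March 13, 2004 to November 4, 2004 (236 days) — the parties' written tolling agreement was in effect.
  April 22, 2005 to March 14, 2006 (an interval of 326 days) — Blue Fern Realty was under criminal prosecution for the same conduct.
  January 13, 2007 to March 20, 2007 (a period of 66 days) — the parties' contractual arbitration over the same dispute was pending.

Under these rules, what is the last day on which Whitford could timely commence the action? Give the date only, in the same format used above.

November 26, 2006

Accrual is tied to discovery, so the period began on May 13, 2003 rather than on September 19, 2001 when the act occurred.
2 years from May 13, 2003 is May 13, 2005.
The period was tolled for 236 days by the written tolling agreement (March 13, 2004 to November 4, 2004), pushing the deadline to January 4, 2006.
Because the pending criminal prosecution ran from April 22, 2005 to March 14, 2006, the deadline is extended by 326 days to November 26, 2006.
The pending related arbitration starting January 13, 2007 came too late — the period had run on November 26, 2006 — and so does not extend the deadline.
The plaintiff's legal incapacity from September 17, 2003 to February 25, 2004 does not toll the period, because no stated rule makes the plaintiff's incapacity a tolling event.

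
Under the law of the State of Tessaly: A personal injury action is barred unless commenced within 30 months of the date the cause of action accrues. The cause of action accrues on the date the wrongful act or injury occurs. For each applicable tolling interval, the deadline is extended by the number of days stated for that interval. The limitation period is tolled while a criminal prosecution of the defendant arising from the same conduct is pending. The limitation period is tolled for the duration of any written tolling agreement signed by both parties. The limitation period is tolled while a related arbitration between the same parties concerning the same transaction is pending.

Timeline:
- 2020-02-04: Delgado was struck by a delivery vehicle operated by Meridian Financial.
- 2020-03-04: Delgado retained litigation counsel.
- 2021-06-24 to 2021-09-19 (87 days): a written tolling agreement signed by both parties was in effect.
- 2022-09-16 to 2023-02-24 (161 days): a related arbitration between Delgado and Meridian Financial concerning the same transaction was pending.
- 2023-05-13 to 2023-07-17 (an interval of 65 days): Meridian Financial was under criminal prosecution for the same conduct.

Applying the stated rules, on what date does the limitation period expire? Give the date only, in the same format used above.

The limitation period began to run on 2020-02-04.
30 months from 2020-02-04 is 2022-08-04.
The written tolling agreement from 2021-06-24 to 2021-09-19 tolled the period for 87 days, extending the deadline to 2022-10-30.
The period was tolled for 161 days by the pending related arbitration (2022-09-16 to 2023-02-24), pushing the deadline to 2023-04-09.
The pending criminal prosecution from 2023-05-13 to 2023-07-17 began after the period had already run on 2023-04-09, so it has no tolling effect.
The other events in the timeline have no effect on the limitation period under the stated rules.

2023-04-09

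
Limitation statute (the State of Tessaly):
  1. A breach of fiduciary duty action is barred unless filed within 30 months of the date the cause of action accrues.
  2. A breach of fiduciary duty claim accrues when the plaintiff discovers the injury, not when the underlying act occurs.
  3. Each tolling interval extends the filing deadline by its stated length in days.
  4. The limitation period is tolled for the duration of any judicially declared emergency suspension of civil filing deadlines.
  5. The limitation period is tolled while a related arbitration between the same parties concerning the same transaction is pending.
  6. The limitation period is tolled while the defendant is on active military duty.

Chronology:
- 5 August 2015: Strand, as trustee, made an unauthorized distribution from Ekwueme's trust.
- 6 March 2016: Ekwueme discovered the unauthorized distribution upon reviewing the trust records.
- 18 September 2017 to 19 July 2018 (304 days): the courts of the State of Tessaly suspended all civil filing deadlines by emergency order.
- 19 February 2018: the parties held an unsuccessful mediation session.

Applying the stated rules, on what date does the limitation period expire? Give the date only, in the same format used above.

7 July 2019

The claim did not accrue until Ekwueme discovered the injury on 6 March 2016; the 5 August 2015 act date does not start the clock under the stated rule.
The untolled deadline — 30 months after 6 March 2016 — is 6 September 2018.
The emergency suspension of filing deadlines from 18 September 2017 to 19 July 2018 tolled the period for 304 days, extending the deadline to 7 July 2019.
None of the other events listed affects the running of the period under the stated rules.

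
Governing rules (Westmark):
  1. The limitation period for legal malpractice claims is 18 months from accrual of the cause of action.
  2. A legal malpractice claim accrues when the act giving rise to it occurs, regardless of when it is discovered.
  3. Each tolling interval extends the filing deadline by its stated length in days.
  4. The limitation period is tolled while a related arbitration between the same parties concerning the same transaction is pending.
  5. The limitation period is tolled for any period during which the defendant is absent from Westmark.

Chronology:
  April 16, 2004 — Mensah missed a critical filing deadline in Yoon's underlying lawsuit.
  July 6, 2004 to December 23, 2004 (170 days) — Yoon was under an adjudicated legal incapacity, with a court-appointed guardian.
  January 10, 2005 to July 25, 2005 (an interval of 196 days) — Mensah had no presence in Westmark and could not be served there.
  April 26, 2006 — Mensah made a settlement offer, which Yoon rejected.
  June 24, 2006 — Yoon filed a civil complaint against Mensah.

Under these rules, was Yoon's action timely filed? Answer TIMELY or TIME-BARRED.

The cause of action accrued on April 16, 2004, the date of the act.
The untolled deadline — 18 months after April 16, 2004 — is October 16, 2005.
The period was tolled for 196 days by the defendant's absence from the jurisdiction (January 10, 2005 to July 25, 2005), pushing the deadline to April 30, 2006.
The plaintiff's legal incapacity from July 6, 2004 to December 23, 2004 does not toll the period, because no stated rule makes the plaintiff's incapacity a tolling event.
None of the other events listed affects the running of the period under the stated rules.
The June 24, 2006 filing falls after the April 30, 2006 deadline; the claim is time-barred.

TIME-BARRED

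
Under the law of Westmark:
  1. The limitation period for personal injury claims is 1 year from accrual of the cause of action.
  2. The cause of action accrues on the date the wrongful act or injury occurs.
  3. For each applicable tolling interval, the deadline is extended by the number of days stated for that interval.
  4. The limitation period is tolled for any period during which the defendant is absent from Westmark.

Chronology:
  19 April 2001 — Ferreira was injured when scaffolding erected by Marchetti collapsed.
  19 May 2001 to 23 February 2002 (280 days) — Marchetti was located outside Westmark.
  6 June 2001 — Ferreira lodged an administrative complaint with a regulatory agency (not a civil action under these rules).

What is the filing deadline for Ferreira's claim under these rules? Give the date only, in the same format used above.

24 January 2003

The cause of action accrued on 19 April 2001, the date of the act.
1 year from 19 April 2001 is 19 April 2002.
Because the defendant's absence from the jurisdiction ran from 19 May 2001 to 23 February 2002, the deadline is extended by 280 days to 24 January 2003.
None of the other events listed affects the running of the period under the stated rules.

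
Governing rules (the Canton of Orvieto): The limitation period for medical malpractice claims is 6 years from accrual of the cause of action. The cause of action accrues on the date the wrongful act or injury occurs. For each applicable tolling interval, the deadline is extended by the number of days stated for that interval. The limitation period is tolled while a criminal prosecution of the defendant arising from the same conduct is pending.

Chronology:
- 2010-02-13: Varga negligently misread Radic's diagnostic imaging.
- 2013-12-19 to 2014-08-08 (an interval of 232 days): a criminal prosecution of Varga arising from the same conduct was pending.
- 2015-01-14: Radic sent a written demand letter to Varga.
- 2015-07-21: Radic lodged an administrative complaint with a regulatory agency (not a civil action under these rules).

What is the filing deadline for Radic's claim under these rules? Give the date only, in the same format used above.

2016-10-02

The claim accrued on 2010-02-13, when the wrongful act occurred.
6 years from 2010-02-13 is 2016-02-13.
The pending criminal prosecution from 2013-12-19 to 2014-08-08 tolled the period for 232 days, extending the deadline to 2016-10-02.
The other events in the timeline have no effect on the limitation period under the stated rules.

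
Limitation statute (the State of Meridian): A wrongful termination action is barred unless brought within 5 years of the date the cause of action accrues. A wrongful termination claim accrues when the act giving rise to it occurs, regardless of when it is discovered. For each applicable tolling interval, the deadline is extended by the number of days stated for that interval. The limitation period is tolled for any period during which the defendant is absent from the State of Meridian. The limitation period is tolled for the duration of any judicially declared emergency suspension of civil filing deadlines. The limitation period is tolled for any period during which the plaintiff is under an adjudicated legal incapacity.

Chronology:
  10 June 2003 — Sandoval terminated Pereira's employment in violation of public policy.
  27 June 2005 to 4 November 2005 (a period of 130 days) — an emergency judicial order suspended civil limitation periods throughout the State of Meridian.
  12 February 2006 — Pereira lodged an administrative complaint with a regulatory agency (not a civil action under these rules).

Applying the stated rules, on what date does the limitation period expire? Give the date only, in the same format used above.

18 October 2008

The limitation period began to run on 10 June 2003.
The untolled deadline — 5 years after 10 June 2003 — is 10 June 2008.
Because the emergency suspension of filing deadlines ran from 27 June 2005 to 4 November 2005, the deadline is extended by 130 days to 18 October 2008.
None of the other events listed affects the running of the period under the stated rules.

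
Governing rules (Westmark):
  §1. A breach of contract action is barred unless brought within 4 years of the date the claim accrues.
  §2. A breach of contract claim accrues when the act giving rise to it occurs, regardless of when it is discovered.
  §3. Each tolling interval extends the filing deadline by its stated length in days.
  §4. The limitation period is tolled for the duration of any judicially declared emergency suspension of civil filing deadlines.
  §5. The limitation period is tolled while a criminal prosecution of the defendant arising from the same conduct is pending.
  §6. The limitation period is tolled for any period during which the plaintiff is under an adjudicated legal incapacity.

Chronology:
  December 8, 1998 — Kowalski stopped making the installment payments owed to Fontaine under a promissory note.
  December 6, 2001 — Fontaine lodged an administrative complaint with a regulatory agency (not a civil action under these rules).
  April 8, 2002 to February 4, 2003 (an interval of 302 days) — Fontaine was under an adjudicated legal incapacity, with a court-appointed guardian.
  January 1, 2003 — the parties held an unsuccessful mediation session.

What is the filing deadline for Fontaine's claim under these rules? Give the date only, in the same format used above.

October 6, 2003

The limitation period began to run on December 8, 1998.
Adding the 4 years base period to December 8, 1998 gives a deadline of December 8, 2002, before any tolling.
The period was tolled for 302 days by the plaintiff's legal incapacity (April 8, 2002 to February 4, 2003), pushing the deadline to October 6, 2003.
None of the other events listed affects the running of the period under the stated rules.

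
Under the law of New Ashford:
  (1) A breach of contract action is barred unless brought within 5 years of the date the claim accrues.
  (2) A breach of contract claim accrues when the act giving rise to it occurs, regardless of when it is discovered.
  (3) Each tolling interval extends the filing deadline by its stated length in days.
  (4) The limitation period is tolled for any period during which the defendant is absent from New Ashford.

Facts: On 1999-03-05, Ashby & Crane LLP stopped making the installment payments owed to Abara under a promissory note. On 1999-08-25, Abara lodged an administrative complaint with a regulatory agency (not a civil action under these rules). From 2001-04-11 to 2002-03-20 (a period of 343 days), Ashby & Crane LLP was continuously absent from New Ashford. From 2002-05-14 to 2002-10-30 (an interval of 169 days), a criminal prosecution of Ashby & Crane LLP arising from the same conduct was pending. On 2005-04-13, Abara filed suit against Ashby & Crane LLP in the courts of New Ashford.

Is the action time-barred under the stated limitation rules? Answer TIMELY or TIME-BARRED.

The limitation period began to run on 1999-03-05.
The untolled deadline — 5 years after 1999-03-05 — is 2004-03-05.
Because the defendant's absence from the jurisdiction ran from 2001-04-11 to 2002-03-20, the deadline is extended by 343 days to 2005-02-11.
No stated provision tolls the period for a criminal prosecution, so the interval from 2002-05-14 to 2002-10-30 has no effect on the deadline.
None of the other events listed affects the running of the period under the stated rules.
The 2005-04-13 filing falls after the 2005-02-11 deadline; the claim is time-barred.

TIME-BARRED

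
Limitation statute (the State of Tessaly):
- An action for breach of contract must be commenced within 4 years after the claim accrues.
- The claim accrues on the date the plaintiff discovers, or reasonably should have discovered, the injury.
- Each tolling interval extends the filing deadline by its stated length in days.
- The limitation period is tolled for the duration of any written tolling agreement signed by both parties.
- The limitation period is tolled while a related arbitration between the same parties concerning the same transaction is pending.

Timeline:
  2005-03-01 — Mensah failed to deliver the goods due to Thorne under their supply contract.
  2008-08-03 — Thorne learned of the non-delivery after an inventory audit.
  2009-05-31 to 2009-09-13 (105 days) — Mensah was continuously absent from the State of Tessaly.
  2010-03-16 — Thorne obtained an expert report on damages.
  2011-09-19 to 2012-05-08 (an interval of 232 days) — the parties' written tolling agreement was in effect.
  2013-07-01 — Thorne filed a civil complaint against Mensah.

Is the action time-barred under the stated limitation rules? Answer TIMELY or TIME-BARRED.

Accrual is tied to discovery, so the period began on 2008-08-03 rather than on 2005-03-01 when the act occurred.
Adding the 4 years base period to 2008-08-03 gives a deadline of 2012-08-03, before any tolling.
The written tolling agreement from 2011-09-19 to 2012-05-08 tolled the period for 232 days, extending the deadline to 2013-03-23.
No stated provision tolls the period for the defendant's absence, so the interval from 2009-05-31 to 2009-09-13 has no effect on the deadline.
Nothing else in the chronology tolls or restarts the period.
The 2013-07-01 filing falls after the 2013-03-23 deadline; the claim is time-barred.

TIME-BARRED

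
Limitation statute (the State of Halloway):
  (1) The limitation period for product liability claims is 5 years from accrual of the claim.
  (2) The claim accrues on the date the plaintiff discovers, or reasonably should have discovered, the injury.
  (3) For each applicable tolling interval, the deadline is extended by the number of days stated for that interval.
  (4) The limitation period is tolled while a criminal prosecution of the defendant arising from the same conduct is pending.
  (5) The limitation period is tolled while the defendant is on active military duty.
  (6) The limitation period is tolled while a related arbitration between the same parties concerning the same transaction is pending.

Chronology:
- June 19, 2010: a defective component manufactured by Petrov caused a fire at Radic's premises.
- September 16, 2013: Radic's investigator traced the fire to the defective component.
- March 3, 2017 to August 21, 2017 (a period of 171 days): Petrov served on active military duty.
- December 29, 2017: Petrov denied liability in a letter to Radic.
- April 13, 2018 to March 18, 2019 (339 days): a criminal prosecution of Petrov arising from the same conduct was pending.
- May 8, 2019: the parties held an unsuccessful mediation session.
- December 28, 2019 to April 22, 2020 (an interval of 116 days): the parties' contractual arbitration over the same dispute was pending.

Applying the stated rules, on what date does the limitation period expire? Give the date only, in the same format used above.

Under the discovery rule, the claim accrued on September 16, 2013, when Radic discovered the injury — not on the June 19, 2010 date of the underlying act.
The untolled deadline — 5 years after September 16, 2013 — is September 16, 2018.
The defendant's active military service from March 3, 2017 to August 21, 2017 tolled the period for 171 days, extending the deadline to March 6, 2019.
Because the pending criminal prosecution ran from April 13, 2018 to March 18, 2019, the deadline is extended by 339 days to February 8, 2020.
Because the pending related arbitration ran from December 28, 2019 to April 22, 2020, the deadline is extended by 116 days to June 3, 2020.
None of the other events listed affects the running of the period under the stated rules.

June 3, 2020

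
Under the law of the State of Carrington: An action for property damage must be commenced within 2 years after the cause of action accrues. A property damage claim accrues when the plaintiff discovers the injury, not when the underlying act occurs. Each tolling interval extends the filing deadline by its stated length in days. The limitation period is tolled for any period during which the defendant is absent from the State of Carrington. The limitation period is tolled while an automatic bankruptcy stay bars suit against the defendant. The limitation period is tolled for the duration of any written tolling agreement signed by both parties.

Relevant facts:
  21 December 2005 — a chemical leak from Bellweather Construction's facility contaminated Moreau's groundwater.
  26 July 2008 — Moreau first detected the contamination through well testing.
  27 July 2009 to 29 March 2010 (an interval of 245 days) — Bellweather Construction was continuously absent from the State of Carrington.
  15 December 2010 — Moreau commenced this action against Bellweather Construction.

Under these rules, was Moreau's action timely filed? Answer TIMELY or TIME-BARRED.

The claim did not accrue until Moreau discovered the injury on 26 July 2008; the 21 December 2005 act date does not start the clock under the stated rule.
The untolled deadline — 2 years after 26 July 2008 — is 26 July 2010.
The period was tolled for 245 days by the defendant's absence from the jurisdiction (27 July 2009 to 29 March 2010), pushing the deadline to 28 March 2011.
The 15 December 2010 filing precedes the 28 March 2011 deadline; the claim is timely.

TIMELY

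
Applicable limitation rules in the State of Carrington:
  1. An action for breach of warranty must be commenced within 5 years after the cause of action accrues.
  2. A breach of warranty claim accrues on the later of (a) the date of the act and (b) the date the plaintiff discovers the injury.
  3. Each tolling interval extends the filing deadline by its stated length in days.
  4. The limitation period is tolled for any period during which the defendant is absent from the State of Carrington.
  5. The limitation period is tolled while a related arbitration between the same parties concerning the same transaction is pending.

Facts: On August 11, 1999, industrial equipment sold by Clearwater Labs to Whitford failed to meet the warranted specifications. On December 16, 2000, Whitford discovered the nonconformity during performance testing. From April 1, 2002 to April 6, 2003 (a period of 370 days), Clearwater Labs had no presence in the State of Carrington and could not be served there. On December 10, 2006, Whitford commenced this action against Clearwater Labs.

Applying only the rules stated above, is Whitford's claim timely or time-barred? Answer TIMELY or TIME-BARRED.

Taking the later of the act (August 11, 1999) and discovery (December 16, 2000), the claim accrued on December 16, 2000.
5 years from December 16, 2000 is December 16, 2005.
The period was tolled for 370 days by the defendant's absence from the jurisdiction (April 1, 2002 to April 6, 2003), pushing the deadline to December 21, 2006.
Whitford filed on December 10, 2006, before the December 21, 2006 deadline, so the action is timely.

TIMELY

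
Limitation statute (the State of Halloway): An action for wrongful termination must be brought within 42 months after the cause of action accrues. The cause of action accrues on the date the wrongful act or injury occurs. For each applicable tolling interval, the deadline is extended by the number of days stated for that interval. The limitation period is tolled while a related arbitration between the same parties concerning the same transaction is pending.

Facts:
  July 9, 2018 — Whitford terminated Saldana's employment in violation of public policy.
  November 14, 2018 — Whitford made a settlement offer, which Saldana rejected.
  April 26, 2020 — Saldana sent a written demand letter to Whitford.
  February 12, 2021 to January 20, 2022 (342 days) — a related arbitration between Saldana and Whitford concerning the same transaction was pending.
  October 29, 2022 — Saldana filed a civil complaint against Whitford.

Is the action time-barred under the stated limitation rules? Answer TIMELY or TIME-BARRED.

TIMELY

The claim accrued on July 9, 2018, when the wrongful act occurred.
Adding the 42 months base period to July 9, 2018 gives a deadline of January 9, 2022, before any tolling.
The pending related arbitration from February 12, 2021 to January 20, 2022 tolled the period for 342 days, extending the deadline to December 17, 2022.
None of the other events listed affects the running of the period under the stated rules.
Saldana filed on October 29, 2022, before the December 17, 2022 deadline, so the action is timely.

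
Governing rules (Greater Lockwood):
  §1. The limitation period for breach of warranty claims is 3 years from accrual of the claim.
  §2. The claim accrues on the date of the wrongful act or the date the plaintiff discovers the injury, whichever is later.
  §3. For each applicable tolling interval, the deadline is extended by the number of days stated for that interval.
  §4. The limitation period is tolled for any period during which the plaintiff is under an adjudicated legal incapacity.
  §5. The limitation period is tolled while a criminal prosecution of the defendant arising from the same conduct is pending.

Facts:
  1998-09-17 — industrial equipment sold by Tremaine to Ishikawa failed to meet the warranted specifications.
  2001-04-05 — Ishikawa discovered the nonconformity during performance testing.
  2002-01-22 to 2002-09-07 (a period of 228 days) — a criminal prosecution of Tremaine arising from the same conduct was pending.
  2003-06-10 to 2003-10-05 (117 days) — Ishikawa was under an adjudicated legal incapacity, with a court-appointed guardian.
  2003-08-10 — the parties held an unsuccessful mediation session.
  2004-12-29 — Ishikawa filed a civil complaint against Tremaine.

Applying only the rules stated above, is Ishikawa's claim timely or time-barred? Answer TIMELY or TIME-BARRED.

Because discovery on 2001-04-05 post-dates the 1998-09-17 act, accrual under the later-of rule falls on 2001-04-05.
Adding the 3 years base period to 2001-04-05 gives a deadline of 2004-04-05, before any tolling.
Because the pending criminal prosecution ran from 2002-01-22 to 2002-09-07, the deadline is extended by 228 days to 2004-11-19.
Because the plaintiff's legal incapacity ran from 2003-06-10 to 2003-10-05, the deadline is extended by 117 days to 2005-03-16.
The other events in the timeline have no effect on the limitation period under the stated rules.
Filing on 2004-12-29 beat the 2005-03-16 deadline — the action is timely.

TIMELY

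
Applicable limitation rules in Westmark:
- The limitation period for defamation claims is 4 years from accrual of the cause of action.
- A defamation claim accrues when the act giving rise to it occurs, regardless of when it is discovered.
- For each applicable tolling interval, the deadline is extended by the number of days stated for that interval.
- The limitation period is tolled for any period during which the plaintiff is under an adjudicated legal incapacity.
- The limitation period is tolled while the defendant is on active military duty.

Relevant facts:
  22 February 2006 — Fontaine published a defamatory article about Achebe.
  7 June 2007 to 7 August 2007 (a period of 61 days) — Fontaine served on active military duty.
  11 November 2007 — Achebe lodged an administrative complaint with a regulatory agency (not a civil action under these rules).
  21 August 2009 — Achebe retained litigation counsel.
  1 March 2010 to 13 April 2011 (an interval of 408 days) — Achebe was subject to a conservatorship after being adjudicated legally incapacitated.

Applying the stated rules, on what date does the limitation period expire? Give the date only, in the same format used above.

The limitation period began to run on 22 February 2006.
Adding the 4 years base period to 22 February 2006 gives a deadline of 22 February 2010, before any tolling.
The defendant's active military service from 7 June 2007 to 7 August 2007 tolled the period for 61 days, extending the deadline to 24 April 2010.
The period was tolled for 408 days by the plaintiff's legal incapacity (1 March 2010 to 13 April 2011), pushing the deadline to 6 June 2011.
None of the other events listed affects the running of the period under the stated rules.

6 June 2011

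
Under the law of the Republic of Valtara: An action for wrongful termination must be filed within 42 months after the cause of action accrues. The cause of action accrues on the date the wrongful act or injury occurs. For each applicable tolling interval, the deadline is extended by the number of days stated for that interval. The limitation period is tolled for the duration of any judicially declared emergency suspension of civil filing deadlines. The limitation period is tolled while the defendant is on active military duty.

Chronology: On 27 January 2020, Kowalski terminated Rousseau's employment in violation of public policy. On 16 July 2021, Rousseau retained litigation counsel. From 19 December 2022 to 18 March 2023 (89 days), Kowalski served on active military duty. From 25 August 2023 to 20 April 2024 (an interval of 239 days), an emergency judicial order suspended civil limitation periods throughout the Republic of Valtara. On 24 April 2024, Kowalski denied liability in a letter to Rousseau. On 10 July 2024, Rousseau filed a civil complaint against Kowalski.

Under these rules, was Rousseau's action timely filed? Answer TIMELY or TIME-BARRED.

TIME-BARRED

The claim accrued on 27 January 2020, when the wrongful act occurred.
42 months from 27 January 2020 is 27 July 2023.
Because the defendant's active military service ran from 19 December 2022 to 18 March 2023, the deadline is extended by 89 days to 24 October 2023.
The emergency suspension of filing deadlines from 25 August 2023 to 20 April 2024 tolled the period for 239 days, extending the deadline to 19 June 2024.
None of the other events listed affects the running of the period under the stated rules.
Filing on 10 July 2024 missed the 19 June 2024 deadline — the action is time-barred.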